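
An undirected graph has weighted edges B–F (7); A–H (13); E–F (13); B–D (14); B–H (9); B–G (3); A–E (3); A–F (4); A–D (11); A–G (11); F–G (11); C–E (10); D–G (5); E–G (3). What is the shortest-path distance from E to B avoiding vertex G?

A few of the E→B routes:
E→A→F→B: 3 + 4 + 7 = 14
E→A→H→B: 3 + 13 + 9 = 25
E→F→B: 13 + 7 = 20
The minimum is 14.

14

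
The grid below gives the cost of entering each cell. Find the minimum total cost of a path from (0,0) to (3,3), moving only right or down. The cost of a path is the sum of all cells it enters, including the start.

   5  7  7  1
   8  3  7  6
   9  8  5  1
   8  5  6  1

One optimal route is [0,0] -> [0,1] -> [0,2] -> [0,3] -> [1,3] -> [2,3] -> [3,3].
Its cost is 5 + 7 + 7 + 1 + 6 + 1 + 1 = 28.

28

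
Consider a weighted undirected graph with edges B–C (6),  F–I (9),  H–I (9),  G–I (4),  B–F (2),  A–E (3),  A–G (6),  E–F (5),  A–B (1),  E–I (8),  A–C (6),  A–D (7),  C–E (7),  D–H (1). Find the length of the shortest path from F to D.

Some routes from F to D:
F-B-C-A-D: 2 + 6 + 6 + 7 = 21
F-B-A-D: 2 + 1 + 7 = 10
F-E-A-D: 5 + 3 + 7 = 15
F-I-H-D: 9 + 9 + 1 = 19
Best route has total 10.

10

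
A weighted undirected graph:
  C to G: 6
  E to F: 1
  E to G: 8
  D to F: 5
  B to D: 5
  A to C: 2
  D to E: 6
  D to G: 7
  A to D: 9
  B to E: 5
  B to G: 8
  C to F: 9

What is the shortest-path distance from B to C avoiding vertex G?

A few of the B→C routes:
B → E → F → D → A → C: 5 + 1 + 5 + 9 + 2 = 22
B → D → F → C: 5 + 5 + 9 = 19
B → E → D → A → C: 5 + 6 + 9 + 2 = 22
B → D → A → C: 5 + 9 + 2 = 16
B → D → E → F → C: 5 + 6 + 1 + 9 = 21
B → E → F → C: 5 + 1 + 9 = 15
The minimum is 15.

15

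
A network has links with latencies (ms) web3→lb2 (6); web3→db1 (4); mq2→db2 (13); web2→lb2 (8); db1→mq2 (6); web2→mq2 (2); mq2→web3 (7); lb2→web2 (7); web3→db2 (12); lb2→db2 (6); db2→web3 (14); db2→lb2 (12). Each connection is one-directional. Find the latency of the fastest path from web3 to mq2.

10

Routes from web3 to mq2:
web3 -> lb2 -> web2 -> mq2: 6 + 7 + 2 = 15
web3 -> db1 -> mq2: 4 + 6 = 10
web3 -> db2 -> lb2 -> web2 -> mq2: 12 + 12 + 7 + 2 = 33
The minimum is 10 ms.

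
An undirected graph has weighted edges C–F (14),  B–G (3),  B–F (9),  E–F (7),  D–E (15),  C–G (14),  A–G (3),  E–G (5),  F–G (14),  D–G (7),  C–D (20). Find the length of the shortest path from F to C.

Some routes from F to C:
F → C: 14
F → E → G → D → C: 7 + 5 + 7 + 20 = 39
F → G → C: 14 + 14 = 28
F → B → G → D → C: 9 + 3 + 7 + 20 = 39
F → E → G → C: 7 + 5 + 14 = 26
F → B → G → C: 9 + 3 + 14 = 26
Best route has total 14.

14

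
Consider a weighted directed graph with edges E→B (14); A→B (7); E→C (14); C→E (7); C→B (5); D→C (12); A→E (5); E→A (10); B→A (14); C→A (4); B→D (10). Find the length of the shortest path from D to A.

Paths from D to A:
D→C→A: 12 + 4 = 16
D→C→E→A: 12 + 7 + 10 = 29
D→C→E→B→A: 12 + 7 + 14 + 14 = 47
D→C→B→A: 12 + 5 + 14 = 31
The minimum is 16.

16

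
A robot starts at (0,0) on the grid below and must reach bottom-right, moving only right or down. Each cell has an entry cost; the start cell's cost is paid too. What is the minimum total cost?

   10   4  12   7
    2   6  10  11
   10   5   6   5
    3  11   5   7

Take [0,0] -> [1,0] -> [1,1] -> [2,1] -> [2,2] -> [2,3] -> [3,3] for a total of 10 + 2 + 6 + 5 + 6 + 5 + 7 = 41.
For comparison, the top-then-right route costs 56.

41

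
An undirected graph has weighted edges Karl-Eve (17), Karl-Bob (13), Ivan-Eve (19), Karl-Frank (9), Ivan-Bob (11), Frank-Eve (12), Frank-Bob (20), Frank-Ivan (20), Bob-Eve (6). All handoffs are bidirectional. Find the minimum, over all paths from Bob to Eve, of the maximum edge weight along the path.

6

A few of the Bob→Eve routes:
Bob → Karl → Frank → Eve: max(13, 9, 12) = 13
Bob → Karl → Eve: max(13, 17) = 17
Bob → Eve: max(6) = 6
Best route has worst link 6.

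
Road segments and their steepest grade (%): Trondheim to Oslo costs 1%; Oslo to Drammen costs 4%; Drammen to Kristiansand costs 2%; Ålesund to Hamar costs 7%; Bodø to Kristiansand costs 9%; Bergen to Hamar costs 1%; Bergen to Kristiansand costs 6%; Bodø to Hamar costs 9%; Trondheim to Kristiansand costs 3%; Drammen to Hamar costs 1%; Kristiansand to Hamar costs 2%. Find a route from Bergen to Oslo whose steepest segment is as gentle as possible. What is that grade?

3

Checking several routes:
Bergen -> Hamar -> Kristiansand -> Drammen -> Oslo: max(1, 2, 2, 4) = 4
Bergen -> Hamar -> Drammen -> Kristiansand -> Trondheim -> Oslo: max(1, 1, 2, 3, 1) = 3
Bergen -> Hamar -> Kristiansand -> Trondheim -> Oslo: max(1, 2, 3, 1) = 3
Bergen -> Hamar -> Drammen -> Oslo: max(1, 1, 4) = 4
The minimum achievable maximum is 3%.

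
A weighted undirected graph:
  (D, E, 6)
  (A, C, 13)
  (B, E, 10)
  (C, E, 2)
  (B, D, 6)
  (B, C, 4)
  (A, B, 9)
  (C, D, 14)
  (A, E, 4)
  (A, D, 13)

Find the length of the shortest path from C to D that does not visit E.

10

Routes from C to D avoiding E:
C - A - B - D: 13 + 9 + 6 = 28
C - D: 14
C - B - D: 4 + 6 = 10
C - B - A - D: 4 + 9 + 13 = 26
C - A - D: 13 + 13 = 26
The minimum is 10.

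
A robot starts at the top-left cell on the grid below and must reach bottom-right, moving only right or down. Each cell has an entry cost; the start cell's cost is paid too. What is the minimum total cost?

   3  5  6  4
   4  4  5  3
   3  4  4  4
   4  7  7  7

Best path: [0,0] -> [1,0] -> [2,0] -> [2,1] -> [2,2] -> [2,3] -> [3,3]
Cost: 3 + 4 + 3 + 4 + 4 + 4 + 7 = 29

29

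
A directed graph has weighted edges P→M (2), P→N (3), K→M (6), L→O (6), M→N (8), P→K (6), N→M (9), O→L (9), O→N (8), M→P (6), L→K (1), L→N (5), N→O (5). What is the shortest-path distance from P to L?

Routes from P to L:
P → K → M → N → O → L: 6 + 6 + 8 + 5 + 9 = 34
P → N → O → L: 3 + 5 + 9 = 17
P → M → N → O → L: 2 + 8 + 5 + 9 = 24
The minimum is 17.

17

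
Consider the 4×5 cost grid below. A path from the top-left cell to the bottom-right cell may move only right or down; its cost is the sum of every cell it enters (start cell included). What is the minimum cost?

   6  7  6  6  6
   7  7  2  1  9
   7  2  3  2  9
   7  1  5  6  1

31

One optimal route is (0,0) (0,1) (0,2) (1,2) (1,3) (2,3) (3,3) (3,4).
Its cost is 6 + 7 + 6 + 2 + 1 + 2 + 6 + 1 = 31.
For comparison, the top-then-right route costs 50.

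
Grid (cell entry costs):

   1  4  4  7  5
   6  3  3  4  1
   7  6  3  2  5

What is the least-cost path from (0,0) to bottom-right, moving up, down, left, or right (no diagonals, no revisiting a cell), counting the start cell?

21

Take (0,0) → (0,1) → (1,1) → (1,2) → (1,3) → (1,4) → (2,4) for a total of 1 + 4 + 3 + 3 + 4 + 1 + 5 = 21.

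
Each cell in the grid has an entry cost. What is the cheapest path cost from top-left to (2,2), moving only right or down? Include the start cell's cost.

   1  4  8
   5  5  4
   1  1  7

Take (0,0) (1,0) (2,0) (2,1) (2,2) for a total of 1 + 5 + 1 + 1 + 7 = 15.
For comparison, the top-then-right route costs 24.

15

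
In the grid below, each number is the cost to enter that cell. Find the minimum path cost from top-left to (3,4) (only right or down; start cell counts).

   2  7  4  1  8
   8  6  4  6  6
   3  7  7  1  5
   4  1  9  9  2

28

Cheapest: [0,0] [0,1] [0,2] [0,3] [1,3] [2,3] [2,4] [3,4]
  2 + 7 + 4 + 1 + 6 + 1 + 5 + 2 = 28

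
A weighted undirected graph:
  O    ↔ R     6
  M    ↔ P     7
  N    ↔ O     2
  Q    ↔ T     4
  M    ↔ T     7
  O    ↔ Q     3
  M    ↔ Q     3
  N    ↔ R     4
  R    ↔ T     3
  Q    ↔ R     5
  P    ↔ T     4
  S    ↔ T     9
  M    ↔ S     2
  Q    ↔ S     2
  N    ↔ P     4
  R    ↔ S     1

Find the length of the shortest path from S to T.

A few of the S→T routes:
S - Q - T: 2 + 4 = 6
S - M - Q - T: 2 + 3 + 4 = 9
S - R - T: 1 + 3 = 4
S - Q - R - T: 2 + 5 + 3 = 10
S - T: 9
S - M - T: 2 + 7 = 9
Best route has total 4.

4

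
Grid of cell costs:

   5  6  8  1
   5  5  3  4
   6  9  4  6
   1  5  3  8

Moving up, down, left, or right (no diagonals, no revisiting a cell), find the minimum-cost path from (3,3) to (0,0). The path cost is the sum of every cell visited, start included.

33

Cheapest: (3,3)→(3,2)→(2,2)→(1,2)→(1,1)→(1,0)→(0,0)
  8 + 3 + 4 + 3 + 5 + 5 + 5 = 33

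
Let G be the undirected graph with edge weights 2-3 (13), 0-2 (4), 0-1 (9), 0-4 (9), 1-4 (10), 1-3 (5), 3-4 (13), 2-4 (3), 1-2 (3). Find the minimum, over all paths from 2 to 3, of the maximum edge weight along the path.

5

Checking several routes:
2 -> 1 -> 3: max(3, 5) = 5
2 -> 0 -> 1 -> 3: max(4, 9, 5) = 9
2 -> 0 -> 4 -> 1 -> 3: max(4, 9, 10, 5) = 10
2 -> 4 -> 0 -> 1 -> 3: max(3, 9, 9, 5) = 9
Smallest bottleneck: 5.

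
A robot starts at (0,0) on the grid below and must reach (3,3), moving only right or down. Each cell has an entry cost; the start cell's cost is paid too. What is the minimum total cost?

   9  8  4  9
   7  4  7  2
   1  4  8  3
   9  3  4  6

One optimal route is [0,0] -> [1,0] -> [2,0] -> [2,1] -> [3,1] -> [3,2] -> [3,3].
Its cost is 9 + 7 + 1 + 4 + 3 + 4 + 6 = 34.

34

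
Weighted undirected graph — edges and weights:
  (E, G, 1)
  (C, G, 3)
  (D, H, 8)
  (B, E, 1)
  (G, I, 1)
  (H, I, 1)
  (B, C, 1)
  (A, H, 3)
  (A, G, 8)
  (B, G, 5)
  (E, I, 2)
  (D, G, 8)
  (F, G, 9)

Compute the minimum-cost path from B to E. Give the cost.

A few of the B→E routes:
B → C → G → A → H → I → E: 1 + 3 + 8 + 3 + 1 + 2 = 18
B → C → G → E: 1 + 3 + 1 = 5
B → G → E: 5 + 1 = 6
B → G → I → E: 5 + 1 + 2 = 8
B → E: 1
B → C → G → I → E: 1 + 3 + 1 + 2 = 7
Best route has total 1.

1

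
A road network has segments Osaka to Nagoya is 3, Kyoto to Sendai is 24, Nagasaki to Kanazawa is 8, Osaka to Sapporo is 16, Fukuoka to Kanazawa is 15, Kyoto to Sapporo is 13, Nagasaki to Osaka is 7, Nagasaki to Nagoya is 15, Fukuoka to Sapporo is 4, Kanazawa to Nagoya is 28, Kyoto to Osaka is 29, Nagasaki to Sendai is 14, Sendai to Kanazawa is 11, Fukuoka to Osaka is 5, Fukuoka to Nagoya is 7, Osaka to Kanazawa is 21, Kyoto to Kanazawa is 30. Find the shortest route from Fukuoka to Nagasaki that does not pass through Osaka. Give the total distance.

Some routes from Fukuoka to Nagasaki avoiding Osaka:
Fukuoka-Kanazawa-Nagasaki: 15 + 8 = 23
Fukuoka-Kanazawa-Sendai-Nagasaki: 15 + 11 + 14 = 40
Fukuoka-Nagoya-Nagasaki: 7 + 15 = 22
The minimum is 22.

22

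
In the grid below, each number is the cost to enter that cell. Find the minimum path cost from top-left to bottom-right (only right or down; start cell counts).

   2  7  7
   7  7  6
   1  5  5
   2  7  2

Best path: (0,0)→(1,0)→(2,0)→(3,0)→(3,1)→(3,2)
Cost: 2 + 7 + 1 + 2 + 7 + 2 = 21
(Top row then right column would cost 29.)

21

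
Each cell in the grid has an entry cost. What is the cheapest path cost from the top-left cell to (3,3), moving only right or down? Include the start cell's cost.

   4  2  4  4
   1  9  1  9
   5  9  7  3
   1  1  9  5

26

Path r0c0 → r0c1 → r0c2 → r1c2 → r2c2 → r2c3 → r3c3: 4 + 2 + 4 + 1 + 7 + 3 + 5 = 26.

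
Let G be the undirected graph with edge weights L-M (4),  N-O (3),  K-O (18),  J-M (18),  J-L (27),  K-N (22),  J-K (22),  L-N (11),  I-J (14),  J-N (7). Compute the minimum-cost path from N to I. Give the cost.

Candidate routes:
N → K → J → I: 22 + 22 + 14 = 58
N → L → M → J → I: 11 + 4 + 18 + 14 = 47
N → J → I: 7 + 14 = 21
N → L → J → I: 11 + 27 + 14 = 52
N → O → K → J → I: 3 + 18 + 22 + 14 = 57
The minimum is 21.

21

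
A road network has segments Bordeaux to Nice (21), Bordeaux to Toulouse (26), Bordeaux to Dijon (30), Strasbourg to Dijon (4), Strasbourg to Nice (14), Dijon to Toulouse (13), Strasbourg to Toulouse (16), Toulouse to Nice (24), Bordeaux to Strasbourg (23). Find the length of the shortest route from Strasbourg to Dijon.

4

Comparing a few candidate routes:
Strasbourg→Toulouse→Dijon: 16 + 13 = 29
Strasbourg→Bordeaux→Dijon: 23 + 30 = 53
Strasbourg→Nice→Toulouse→Dijon: 14 + 24 + 13 = 51
Strasbourg→Dijon: 4
Best route has total 4 km.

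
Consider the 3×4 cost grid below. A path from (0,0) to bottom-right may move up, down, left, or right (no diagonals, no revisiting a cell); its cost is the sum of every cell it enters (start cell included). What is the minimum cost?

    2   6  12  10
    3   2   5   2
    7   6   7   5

One optimal route is (0,0) -> (1,0) -> (1,1) -> (1,2) -> (1,3) -> (2,3).
Its cost is 2 + 3 + 2 + 5 + 2 + 5 = 19.

19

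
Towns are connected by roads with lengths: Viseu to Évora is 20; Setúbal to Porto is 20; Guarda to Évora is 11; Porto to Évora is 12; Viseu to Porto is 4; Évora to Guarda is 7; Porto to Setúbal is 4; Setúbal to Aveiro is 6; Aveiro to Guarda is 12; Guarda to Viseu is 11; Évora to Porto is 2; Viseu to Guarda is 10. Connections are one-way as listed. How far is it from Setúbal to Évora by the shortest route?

Some routes from Setúbal to Évora:
Setúbal → Aveiro → Guarda → Évora: 6 + 12 + 11 = 29
Setúbal → Porto → Évora: 20 + 12 = 32
Setúbal → Aveiro → Guarda → Viseu → Porto → Évora: 6 + 12 + 11 + 4 + 12 = 45
Best route has total 29.

29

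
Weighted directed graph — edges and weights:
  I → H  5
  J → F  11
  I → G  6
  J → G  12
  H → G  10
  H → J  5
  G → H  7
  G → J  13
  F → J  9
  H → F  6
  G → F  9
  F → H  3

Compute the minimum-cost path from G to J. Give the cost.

12

Paths from G to J:
G - J: 13
G - F - J: 9 + 9 = 18
G - H - J: 7 + 5 = 12
G - F - H - J: 9 + 3 + 5 = 17
G - H - F - J: 7 + 6 + 9 = 22
Best route has total 12.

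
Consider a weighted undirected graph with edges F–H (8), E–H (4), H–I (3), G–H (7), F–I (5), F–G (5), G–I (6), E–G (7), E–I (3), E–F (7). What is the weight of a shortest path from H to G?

Some routes from H to G:
H → E → G: 4 + 7 = 11
H → E → I → G: 4 + 3 + 6 = 13
H → F → G: 8 + 5 = 13
H → I → G: 3 + 6 = 9
H → G: 7
Shortest: 7.

7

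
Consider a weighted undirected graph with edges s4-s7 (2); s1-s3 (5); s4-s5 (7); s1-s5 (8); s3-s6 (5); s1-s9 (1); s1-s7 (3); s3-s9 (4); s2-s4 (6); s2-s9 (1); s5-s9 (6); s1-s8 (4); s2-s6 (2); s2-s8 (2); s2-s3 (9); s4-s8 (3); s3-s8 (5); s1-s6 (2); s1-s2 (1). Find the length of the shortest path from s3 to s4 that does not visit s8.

Comparing a few candidate routes:
s3→s1→s7→s4: 5 + 3 + 2 = 10
s3→s9→s2→s1→s7→s4: 4 + 1 + 1 + 3 + 2 = 11
s3→s9→s1→s7→s4: 4 + 1 + 3 + 2 = 10
Best route has total 10.

10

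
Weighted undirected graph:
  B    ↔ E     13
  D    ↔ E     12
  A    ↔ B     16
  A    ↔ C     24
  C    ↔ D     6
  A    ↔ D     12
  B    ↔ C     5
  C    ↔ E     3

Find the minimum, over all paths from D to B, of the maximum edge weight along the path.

Comparing a few candidate routes:
D-C-E-B: max(6, 3, 13) = 13
D-C-B: max(6, 5) = 6
D-E-C-B: max(12, 3, 5) = 12
Best route has worst link 6.

6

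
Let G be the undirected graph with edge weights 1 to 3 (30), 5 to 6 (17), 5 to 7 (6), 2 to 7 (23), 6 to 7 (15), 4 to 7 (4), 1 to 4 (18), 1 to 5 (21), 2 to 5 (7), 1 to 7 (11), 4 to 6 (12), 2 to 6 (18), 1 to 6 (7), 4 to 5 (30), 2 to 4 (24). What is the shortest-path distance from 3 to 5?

47

Comparing a few candidate routes:
3 -> 1 -> 7 -> 5: 30 + 11 + 6 = 47
3 -> 1 -> 6 -> 5: 30 + 7 + 17 = 54
3 -> 1 -> 6 -> 7 -> 5: 30 + 7 + 15 + 6 = 58
3 -> 1 -> 5: 30 + 21 = 51
Shortest: 47.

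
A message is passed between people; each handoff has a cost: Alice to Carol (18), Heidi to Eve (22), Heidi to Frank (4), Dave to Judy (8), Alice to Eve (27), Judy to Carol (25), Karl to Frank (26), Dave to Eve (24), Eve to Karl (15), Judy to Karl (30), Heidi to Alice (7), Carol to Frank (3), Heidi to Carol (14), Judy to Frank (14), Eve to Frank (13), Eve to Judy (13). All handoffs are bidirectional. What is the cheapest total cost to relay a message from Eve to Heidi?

17

Some routes from Eve to Heidi:
Eve-Frank-Carol-Alice-Heidi: 13 + 3 + 18 + 7 = 41
Eve-Alice-Heidi: 27 + 7 = 34
Eve-Frank-Heidi: 13 + 4 = 17
Eve-Frank-Carol-Heidi: 13 + 3 + 14 = 30
Eve-Judy-Frank-Heidi: 13 + 14 + 4 = 31
Eve-Heidi: 22
The minimum is 17.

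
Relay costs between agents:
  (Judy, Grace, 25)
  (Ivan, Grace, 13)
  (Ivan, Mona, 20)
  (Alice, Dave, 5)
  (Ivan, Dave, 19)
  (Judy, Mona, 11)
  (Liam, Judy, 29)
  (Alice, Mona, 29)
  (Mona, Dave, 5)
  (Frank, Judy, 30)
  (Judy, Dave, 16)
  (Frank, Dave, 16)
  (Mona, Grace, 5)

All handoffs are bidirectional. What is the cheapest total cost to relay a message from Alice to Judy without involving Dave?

40

Paths from Alice to Judy avoiding Dave:
Alice -> Mona -> Grace -> Judy: 29 + 5 + 25 = 59
Alice -> Mona -> Judy: 29 + 11 = 40
Alice -> Mona -> Ivan -> Grace -> Judy: 29 + 20 + 13 + 25 = 87
Shortest: 40.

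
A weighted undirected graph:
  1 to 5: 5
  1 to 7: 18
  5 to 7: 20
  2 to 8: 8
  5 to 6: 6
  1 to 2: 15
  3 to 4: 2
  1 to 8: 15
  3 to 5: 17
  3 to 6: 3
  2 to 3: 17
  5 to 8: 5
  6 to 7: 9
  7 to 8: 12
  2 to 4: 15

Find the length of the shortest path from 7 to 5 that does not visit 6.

17

Some routes from 7 to 5 avoiding 6:
7 - 8 - 1 - 5: 12 + 15 + 5 = 32
7 - 8 - 5: 12 + 5 = 17
7 - 1 - 8 - 5: 18 + 15 + 5 = 38
7 - 5: 20
7 - 1 - 5: 18 + 5 = 23
The minimum is 17.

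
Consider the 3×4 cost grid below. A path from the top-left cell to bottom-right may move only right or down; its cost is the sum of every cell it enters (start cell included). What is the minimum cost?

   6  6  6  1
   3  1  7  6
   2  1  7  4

22

Best path: (0,0)→(1,0)→(1,1)→(2,1)→(2,2)→(2,3)
Cost: 6 + 3 + 1 + 1 + 7 + 4 = 22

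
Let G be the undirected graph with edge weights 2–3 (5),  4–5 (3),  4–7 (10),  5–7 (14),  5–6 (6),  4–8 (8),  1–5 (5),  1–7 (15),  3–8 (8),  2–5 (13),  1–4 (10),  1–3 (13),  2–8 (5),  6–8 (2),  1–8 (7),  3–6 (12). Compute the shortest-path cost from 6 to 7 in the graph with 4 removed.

Comparing a few candidate routes:
6 → 5 → 1 → 7: 6 + 5 + 15 = 26
6 → 8 → 2 → 5 → 7: 2 + 5 + 13 + 14 = 34
6 → 8 → 1 → 7: 2 + 7 + 15 = 24
6 → 8 → 3 → 1 → 7: 2 + 8 + 13 + 15 = 38
6 → 5 → 7: 6 + 14 = 20
6 → 8 → 1 → 5 → 7: 2 + 7 + 5 + 14 = 28
Best route has total 20.

20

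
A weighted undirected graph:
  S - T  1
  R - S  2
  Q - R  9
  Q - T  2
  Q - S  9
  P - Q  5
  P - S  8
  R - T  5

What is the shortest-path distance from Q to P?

Comparing a few candidate routes:
Q → T → S → P: 2 + 1 + 8 = 11
Q → T → R → S → P: 2 + 5 + 2 + 8 = 17
Q → S → P: 9 + 8 = 17
Q → P: 5
Shortest: 5.

5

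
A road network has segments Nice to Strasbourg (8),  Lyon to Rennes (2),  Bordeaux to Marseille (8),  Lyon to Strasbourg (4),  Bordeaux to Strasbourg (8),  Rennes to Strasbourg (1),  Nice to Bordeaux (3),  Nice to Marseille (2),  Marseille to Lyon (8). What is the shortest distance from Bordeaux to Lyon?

A few of the Bordeaux→Lyon routes:
Bordeaux -> Strasbourg -> Lyon: 8 + 4 = 12
Bordeaux -> Nice -> Strasbourg -> Rennes -> Lyon: 3 + 8 + 1 + 2 = 14
Bordeaux -> Nice -> Strasbourg -> Lyon: 3 + 8 + 4 = 15
Bordeaux -> Strasbourg -> Rennes -> Lyon: 8 + 1 + 2 = 11
Bordeaux -> Nice -> Marseille -> Lyon: 3 + 2 + 8 = 13
Best route has total 11 km.

11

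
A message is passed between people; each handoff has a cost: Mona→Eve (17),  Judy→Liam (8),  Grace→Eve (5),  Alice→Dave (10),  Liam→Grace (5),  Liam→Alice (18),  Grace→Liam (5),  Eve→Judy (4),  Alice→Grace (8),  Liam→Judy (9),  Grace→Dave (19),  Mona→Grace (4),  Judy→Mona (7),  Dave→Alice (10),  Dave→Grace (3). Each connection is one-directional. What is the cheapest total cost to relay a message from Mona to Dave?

23

Checking several routes:
Mona-Eve-Judy-Liam-Grace-Dave: 17 + 4 + 8 + 5 + 19 = 53
Mona-Grace-Eve-Judy-Liam-Alice-Dave: 4 + 5 + 4 + 8 + 18 + 10 = 49
Mona-Eve-Judy-Liam-Alice-Dave: 17 + 4 + 8 + 18 + 10 = 57
Mona-Grace-Dave: 4 + 19 = 23
Mona-Grace-Liam-Alice-Dave: 4 + 5 + 18 + 10 = 37
Shortest: 23.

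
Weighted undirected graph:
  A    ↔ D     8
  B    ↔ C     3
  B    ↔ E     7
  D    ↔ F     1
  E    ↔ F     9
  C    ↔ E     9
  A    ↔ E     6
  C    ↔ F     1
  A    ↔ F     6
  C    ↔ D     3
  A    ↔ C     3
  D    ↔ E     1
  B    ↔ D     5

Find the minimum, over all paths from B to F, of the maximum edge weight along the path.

Checking several routes:
B - C - D - F: max(3, 3, 1) = 3
B - C - F: max(3, 1) = 3
B - D - C - F: max(5, 3, 1) = 5
Best route has worst link 3.

3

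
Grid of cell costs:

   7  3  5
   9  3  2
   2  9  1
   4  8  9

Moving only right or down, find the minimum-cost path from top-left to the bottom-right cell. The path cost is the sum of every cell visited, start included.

25

Path r0c0 → r0c1 → r1c1 → r1c2 → r2c2 → r3c2: 7 + 3 + 3 + 2 + 1 + 9 = 25.
(Top row then right column would cost 27.)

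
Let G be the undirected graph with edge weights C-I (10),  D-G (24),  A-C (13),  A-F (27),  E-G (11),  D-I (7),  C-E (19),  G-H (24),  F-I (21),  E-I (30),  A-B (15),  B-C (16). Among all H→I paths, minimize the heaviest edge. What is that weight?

Some routes from H to I:
H -> G -> D -> I: max(24, 24, 7) = 24
H -> G -> E -> C -> I: max(24, 11, 19, 10) = 24
H -> G -> E -> C -> B -> A -> F -> I: max(24, 11, 19, 16, 15, 27, 21) = 27
H -> G -> E -> C -> A -> F -> I: max(24, 11, 19, 13, 27, 21) = 27
Best route has worst link 24.

24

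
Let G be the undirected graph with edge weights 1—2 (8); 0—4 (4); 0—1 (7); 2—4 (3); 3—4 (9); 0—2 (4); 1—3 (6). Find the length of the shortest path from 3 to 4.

9

Candidate routes:
3-1-2-0-4: 6 + 8 + 4 + 4 = 22
3-1-0-4: 6 + 7 + 4 = 17
3-1-2-4: 6 + 8 + 3 = 17
3-4: 9
3-1-0-2-4: 6 + 7 + 4 + 3 = 20
Best route has total 9.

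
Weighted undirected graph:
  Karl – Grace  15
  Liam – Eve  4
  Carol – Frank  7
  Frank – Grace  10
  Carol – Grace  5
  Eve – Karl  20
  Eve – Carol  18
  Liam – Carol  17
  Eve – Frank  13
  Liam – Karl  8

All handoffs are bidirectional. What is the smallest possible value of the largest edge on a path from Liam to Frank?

13

Checking several routes:
Liam → Carol → Grace → Frank: max(17, 5, 10) = 17
Liam → Eve → Frank: max(4, 13) = 13
Liam → Karl → Grace → Carol → Frank: max(8, 15, 5, 7) = 15
Liam → Carol → Frank: max(17, 7) = 17
Liam → Karl → Grace → Frank: max(8, 15, 10) = 15
Best route has worst link 13.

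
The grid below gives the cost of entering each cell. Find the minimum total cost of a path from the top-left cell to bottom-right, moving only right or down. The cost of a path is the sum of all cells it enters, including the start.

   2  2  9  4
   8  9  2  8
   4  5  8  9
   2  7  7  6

36

One optimal route is [0,0]→[0,1]→[0,2]→[1,2]→[2,2]→[3,2]→[3,3].
Its cost is 2 + 2 + 9 + 2 + 8 + 7 + 6 = 36.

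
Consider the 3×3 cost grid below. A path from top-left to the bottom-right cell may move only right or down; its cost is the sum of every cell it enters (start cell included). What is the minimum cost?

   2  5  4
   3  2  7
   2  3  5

Take [0,0]→[1,0]→[1,1]→[2,1]→[2,2] for a total of 2 + 3 + 2 + 3 + 5 = 15.
(Top row then right column would cost 23.)

15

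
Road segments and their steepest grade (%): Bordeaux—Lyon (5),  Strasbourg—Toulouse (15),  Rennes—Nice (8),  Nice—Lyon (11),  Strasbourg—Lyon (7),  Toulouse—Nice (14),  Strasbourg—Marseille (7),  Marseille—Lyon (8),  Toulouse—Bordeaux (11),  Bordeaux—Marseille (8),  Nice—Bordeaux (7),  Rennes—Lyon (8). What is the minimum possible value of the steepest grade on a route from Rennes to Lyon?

Some routes from Rennes to Lyon:
Rennes - Nice - Bordeaux - Lyon: max(8, 7, 5) = 8
Rennes - Nice - Lyon: max(8, 11) = 11
Rennes - Nice - Bordeaux - Marseille - Strasbourg - Lyon: max(8, 7, 8, 7, 7) = 8
Rennes - Nice - Bordeaux - Marseille - Lyon: max(8, 7, 8, 8) = 8
Rennes - Lyon: max(8) = 8
Smallest bottleneck: 8%.

8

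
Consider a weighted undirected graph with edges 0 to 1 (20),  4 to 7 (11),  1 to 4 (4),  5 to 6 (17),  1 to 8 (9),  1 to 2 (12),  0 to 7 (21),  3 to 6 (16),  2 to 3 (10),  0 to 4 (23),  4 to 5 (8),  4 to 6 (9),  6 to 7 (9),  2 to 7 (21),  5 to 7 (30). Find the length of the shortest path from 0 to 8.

29

A few of the 0→8 routes:
0→7→4→1→8: 21 + 11 + 4 + 9 = 45
0→1→8: 20 + 9 = 29
0→7→6→4→1→8: 21 + 9 + 9 + 4 + 9 = 52
0→4→1→8: 23 + 4 + 9 = 36
0→7→6→5→4→1→8: 21 + 9 + 17 + 8 + 4 + 9 = 68
0→7→2→1→8: 21 + 21 + 12 + 9 = 63
Best route has total 29.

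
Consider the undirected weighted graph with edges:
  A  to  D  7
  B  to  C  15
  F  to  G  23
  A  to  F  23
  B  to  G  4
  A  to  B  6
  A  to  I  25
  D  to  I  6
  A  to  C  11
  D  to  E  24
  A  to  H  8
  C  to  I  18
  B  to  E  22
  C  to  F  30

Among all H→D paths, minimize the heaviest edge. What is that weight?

8

Checking several routes:
H → A → D: max(8, 7) = 8
H → A → C → I → D: max(8, 11, 18, 6) = 18
H → A → B → C → I → D: max(8, 6, 15, 18, 6) = 18
Best route has worst link 8.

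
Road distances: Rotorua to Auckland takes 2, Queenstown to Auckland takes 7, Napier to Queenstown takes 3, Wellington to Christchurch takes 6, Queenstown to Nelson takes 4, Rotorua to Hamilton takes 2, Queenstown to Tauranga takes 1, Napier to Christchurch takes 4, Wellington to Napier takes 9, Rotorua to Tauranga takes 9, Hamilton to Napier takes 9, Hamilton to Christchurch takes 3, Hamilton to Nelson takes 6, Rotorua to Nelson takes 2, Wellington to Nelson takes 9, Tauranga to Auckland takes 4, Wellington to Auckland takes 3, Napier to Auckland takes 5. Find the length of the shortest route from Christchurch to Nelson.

Some routes from Christchurch to Nelson:
Christchurch - Wellington - Auckland - Rotorua - Nelson: 6 + 3 + 2 + 2 = 13
Christchurch - Hamilton - Nelson: 3 + 6 = 9
Christchurch - Hamilton - Rotorua - Nelson: 3 + 2 + 2 = 7
Christchurch - Napier - Auckland - Rotorua - Nelson: 4 + 5 + 2 + 2 = 13
Christchurch - Napier - Queenstown - Nelson: 4 + 3 + 4 = 11
Shortest: 7.

7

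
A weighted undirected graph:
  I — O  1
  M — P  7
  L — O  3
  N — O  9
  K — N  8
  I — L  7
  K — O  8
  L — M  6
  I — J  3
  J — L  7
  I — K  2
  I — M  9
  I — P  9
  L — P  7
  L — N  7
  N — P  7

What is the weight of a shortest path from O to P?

Checking several routes:
O → I → L → P: 1 + 7 + 7 = 15
O → I → P: 1 + 9 = 10
O → L → P: 3 + 7 = 10
Best route has total 10.

10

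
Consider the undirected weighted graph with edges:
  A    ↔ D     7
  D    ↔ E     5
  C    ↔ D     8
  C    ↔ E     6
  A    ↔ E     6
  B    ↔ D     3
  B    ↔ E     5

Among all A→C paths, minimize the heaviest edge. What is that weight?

6

Checking several routes:
A - D - E - C: max(7, 5, 6) = 7
A - D - B - E - C: max(7, 3, 5, 6) = 7
A - D - C: max(7, 8) = 8
A - E - C: max(6, 6) = 6
Best route has worst link 6.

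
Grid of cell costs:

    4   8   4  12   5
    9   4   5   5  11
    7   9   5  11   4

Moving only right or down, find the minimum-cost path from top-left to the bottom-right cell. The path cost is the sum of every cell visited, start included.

One optimal route is (0,0)→(0,1)→(0,2)→(1,2)→(1,3)→(1,4)→(2,4).
Its cost is 4 + 8 + 4 + 5 + 5 + 11 + 4 = 41.
For comparison, the top-then-right route costs 48.

41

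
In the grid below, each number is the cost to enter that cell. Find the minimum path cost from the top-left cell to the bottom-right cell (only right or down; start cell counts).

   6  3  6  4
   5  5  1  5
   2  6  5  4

Take (0,0) -> (0,1) -> (1,1) -> (1,2) -> (1,3) -> (2,3) for a total of 6 + 3 + 5 + 1 + 5 + 4 = 24.
(Top row then right column would cost 28.)

24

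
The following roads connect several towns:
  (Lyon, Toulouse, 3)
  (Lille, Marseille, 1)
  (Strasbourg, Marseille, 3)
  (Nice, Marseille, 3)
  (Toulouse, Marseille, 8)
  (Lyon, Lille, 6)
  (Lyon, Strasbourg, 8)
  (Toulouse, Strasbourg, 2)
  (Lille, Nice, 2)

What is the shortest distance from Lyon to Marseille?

Comparing a few candidate routes:
Lyon→Toulouse→Strasbourg→Marseille: 3 + 2 + 3 = 8
Lyon→Lille→Marseille: 6 + 1 = 7
Lyon→Lille→Nice→Marseille: 6 + 2 + 3 = 11
Lyon→Strasbourg→Marseille: 8 + 3 = 11
Lyon→Toulouse→Marseille: 3 + 8 = 11
Best route has total 7.

7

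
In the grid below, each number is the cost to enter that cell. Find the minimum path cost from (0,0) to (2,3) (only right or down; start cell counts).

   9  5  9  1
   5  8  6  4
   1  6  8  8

36

One optimal route is r0c0 -> r0c1 -> r0c2 -> r0c3 -> r1c3 -> r2c3.
Its cost is 9 + 5 + 9 + 1 + 4 + 8 = 36.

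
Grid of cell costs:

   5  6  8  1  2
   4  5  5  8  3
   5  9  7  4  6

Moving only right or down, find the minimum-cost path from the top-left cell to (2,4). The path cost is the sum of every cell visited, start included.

31

Path [0,0]→[0,1]→[0,2]→[0,3]→[0,4]→[1,4]→[2,4]: 5 + 6 + 8 + 1 + 2 + 3 + 6 = 31.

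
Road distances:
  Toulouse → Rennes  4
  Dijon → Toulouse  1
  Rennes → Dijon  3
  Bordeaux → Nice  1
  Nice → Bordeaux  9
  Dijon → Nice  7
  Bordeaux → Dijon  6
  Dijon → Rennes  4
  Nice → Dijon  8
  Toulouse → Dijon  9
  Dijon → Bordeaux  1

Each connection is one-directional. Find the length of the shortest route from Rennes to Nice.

5

Paths from Rennes to Nice:
Rennes → Dijon → Bordeaux → Nice: 3 + 1 + 1 = 5
Rennes → Dijon → Nice: 3 + 7 = 10
The minimum is 5.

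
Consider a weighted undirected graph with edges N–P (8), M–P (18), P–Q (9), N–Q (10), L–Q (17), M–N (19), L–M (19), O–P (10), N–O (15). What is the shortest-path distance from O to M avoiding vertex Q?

Routes from O to M avoiding Q:
O→P→N→M: 10 + 8 + 19 = 37
O→N→M: 15 + 19 = 34
O→P→M: 10 + 18 = 28
O→N→P→M: 15 + 8 + 18 = 41
The minimum is 28.

28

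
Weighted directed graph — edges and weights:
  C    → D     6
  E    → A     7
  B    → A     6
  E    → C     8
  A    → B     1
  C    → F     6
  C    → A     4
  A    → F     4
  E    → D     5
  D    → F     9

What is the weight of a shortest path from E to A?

Paths from E to A:
E - A: 7
E - C - A: 8 + 4 = 12
Best route has total 7.

7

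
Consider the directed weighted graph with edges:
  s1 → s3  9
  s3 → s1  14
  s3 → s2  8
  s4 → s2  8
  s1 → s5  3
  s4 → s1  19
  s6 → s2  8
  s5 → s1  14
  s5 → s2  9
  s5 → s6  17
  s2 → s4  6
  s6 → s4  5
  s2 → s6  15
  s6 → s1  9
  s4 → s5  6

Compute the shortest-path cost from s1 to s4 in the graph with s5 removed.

23

Routes from s1 to s4 avoiding s5:
s1 → s3 → s2 → s4: 9 + 8 + 6 = 23
s1 → s3 → s2 → s6 → s4: 9 + 8 + 15 + 5 = 37
Best route has total 23.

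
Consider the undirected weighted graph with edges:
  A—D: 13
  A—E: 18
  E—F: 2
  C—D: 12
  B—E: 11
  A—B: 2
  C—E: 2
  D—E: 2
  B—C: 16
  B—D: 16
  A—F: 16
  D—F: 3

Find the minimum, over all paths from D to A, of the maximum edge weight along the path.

Some routes from D to A:
D → E → B → A: max(2, 11, 2) = 11
D → C → E → B → A: max(12, 2, 11, 2) = 12
D → F → E → B → A: max(3, 2, 11, 2) = 11
D → A: max(13) = 13
Best route has worst link 11.

11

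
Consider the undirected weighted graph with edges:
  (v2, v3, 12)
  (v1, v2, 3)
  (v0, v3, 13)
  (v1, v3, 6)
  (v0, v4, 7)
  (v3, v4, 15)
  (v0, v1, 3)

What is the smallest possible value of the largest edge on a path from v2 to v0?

3

Candidate routes:
v2→v1→v3→v4→v0: max(3, 6, 15, 7) = 15
v2→v3→v0: max(12, 13) = 13
v2→v1→v0: max(3, 3) = 3
v2→v1→v3→v0: max(3, 6, 13) = 13
v2→v3→v4→v0: max(12, 15, 7) = 15
v2→v3→v1→v0: max(12, 6, 3) = 12
The minimum achievable maximum is 3.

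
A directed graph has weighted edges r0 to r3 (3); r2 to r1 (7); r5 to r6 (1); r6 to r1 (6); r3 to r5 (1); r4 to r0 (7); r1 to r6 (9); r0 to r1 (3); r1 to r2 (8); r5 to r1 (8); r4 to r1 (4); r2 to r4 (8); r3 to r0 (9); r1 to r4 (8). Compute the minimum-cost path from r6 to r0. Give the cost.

21

Candidate routes:
r6 → r1 → r4 → r0: 6 + 8 + 7 = 21
r6 → r1 → r2 → r4 → r0: 6 + 8 + 8 + 7 = 29
Shortest: 21.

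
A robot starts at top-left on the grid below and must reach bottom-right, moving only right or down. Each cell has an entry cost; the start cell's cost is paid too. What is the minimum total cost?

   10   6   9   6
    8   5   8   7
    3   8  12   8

One optimal route is (0,0) → (0,1) → (1,1) → (1,2) → (1,3) → (2,3).
Its cost is 10 + 6 + 5 + 8 + 7 + 8 = 44.

44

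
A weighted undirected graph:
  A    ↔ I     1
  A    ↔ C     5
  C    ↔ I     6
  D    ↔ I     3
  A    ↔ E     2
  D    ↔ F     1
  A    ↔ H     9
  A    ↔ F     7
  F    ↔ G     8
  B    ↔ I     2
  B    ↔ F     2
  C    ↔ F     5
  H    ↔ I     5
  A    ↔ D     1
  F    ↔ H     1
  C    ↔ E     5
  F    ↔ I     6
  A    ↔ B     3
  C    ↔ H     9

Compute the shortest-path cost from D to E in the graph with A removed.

A few of the D→E routes:
D→I→B→F→C→E: 3 + 2 + 2 + 5 + 5 = 17
D→F→I→C→E: 1 + 6 + 6 + 5 = 18
D→F→H→C→E: 1 + 1 + 9 + 5 = 16
D→F→C→E: 1 + 5 + 5 = 11
D→I→C→E: 3 + 6 + 5 = 14
D→F→B→I→C→E: 1 + 2 + 2 + 6 + 5 = 16
Best route has total 11.

11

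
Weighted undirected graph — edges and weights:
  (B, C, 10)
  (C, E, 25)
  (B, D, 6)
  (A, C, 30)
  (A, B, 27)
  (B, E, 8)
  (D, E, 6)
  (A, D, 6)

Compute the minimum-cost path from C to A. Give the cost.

22

Checking several routes:
C → B → E → D → A: 10 + 8 + 6 + 6 = 30
C → A: 30
C → B → D → A: 10 + 6 + 6 = 22
Best route has total 22.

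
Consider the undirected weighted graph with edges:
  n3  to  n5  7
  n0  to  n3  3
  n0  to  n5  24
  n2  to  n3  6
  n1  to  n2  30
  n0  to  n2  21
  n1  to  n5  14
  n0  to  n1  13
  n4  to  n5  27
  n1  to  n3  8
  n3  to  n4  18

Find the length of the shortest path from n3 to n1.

Checking several routes:
n3→n5→n1: 7 + 14 = 21
n3→n0→n1: 3 + 13 = 16
n3→n1: 8
Best route has total 8.

8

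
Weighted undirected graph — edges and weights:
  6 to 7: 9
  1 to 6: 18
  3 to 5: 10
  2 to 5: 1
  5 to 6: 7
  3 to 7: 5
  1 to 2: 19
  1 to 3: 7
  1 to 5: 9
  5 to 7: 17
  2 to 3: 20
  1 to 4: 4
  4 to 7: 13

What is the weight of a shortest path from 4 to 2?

14

Some routes from 4 to 2:
4 - 1 - 5 - 2: 4 + 9 + 1 = 14
4 - 7 - 3 - 5 - 2: 13 + 5 + 10 + 1 = 29
4 - 1 - 3 - 5 - 2: 4 + 7 + 10 + 1 = 22
4 - 1 - 2: 4 + 19 = 23
The minimum is 14.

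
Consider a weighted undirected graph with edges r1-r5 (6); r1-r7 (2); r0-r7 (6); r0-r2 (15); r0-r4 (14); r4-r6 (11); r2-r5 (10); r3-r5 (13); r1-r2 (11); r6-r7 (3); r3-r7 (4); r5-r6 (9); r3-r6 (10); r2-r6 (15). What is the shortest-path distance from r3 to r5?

A few of the r3→r5 routes:
r3 -> r5: 13
r3 -> r7 -> r6 -> r5: 4 + 3 + 9 = 16
r3 -> r6 -> r5: 10 + 9 = 19
r3 -> r7 -> r1 -> r5: 4 + 2 + 6 = 12
The minimum is 12.

12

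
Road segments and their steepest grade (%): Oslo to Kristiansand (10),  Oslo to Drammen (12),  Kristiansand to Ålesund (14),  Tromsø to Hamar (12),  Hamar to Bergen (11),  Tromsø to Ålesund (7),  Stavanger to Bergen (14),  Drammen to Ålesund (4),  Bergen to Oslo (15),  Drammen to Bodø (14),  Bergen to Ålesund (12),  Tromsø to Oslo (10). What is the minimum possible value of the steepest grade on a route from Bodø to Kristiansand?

14

A few of the Bodø→Kristiansand routes:
Bodø-Drammen-Oslo-Tromsø-Hamar-Bergen-Ålesund-Kristiansand: max(14, 12, 10, 12, 11, 12, 14) = 14
Bodø-Drammen-Oslo-Tromsø-Ålesund-Kristiansand: max(14, 12, 10, 7, 14) = 14
Bodø-Drammen-Oslo-Kristiansand: max(14, 12, 10) = 14
Best route has worst link 14%.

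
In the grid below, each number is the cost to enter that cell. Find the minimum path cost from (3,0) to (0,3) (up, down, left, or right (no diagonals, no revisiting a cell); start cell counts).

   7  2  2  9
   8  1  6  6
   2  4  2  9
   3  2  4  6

23

Path [3,0]→[2,0]→[2,1]→[1,1]→[0,1]→[0,2]→[0,3]: 3 + 2 + 4 + 1 + 2 + 2 + 9 = 23.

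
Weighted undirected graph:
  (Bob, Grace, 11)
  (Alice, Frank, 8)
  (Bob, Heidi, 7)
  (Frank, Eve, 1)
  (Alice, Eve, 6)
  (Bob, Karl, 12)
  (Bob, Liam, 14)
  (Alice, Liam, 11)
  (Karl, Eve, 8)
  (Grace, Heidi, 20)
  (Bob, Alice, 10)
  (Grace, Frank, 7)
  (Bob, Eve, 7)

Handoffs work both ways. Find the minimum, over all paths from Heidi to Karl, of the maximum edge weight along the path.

8

Checking several routes:
Heidi → Bob → Alice → Eve → Karl: max(7, 10, 6, 8) = 10
Heidi → Bob → Alice → Frank → Eve → Karl: max(7, 10, 8, 1, 8) = 10
Heidi → Bob → Grace → Frank → Eve → Karl: max(7, 11, 7, 1, 8) = 11
Heidi → Bob → Eve → Karl: max(7, 7, 8) = 8
Heidi → Bob → Grace → Frank → Alice → Eve → Karl: max(7, 11, 7, 8, 6, 8) = 11
Smallest bottleneck: 8.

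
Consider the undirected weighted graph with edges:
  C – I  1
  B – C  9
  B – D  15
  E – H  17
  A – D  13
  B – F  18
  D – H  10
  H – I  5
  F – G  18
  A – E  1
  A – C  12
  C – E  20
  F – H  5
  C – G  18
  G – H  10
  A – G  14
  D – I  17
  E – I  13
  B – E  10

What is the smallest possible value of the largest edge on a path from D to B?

10

Some routes from D to B:
D-H-I-C-B: max(10, 5, 1, 9) = 10
D-A-C-B: max(13, 12, 9) = 13
D-H-I-C-A-E-B: max(10, 5, 1, 12, 1, 10) = 12
D-A-C-I-E-B: max(13, 12, 1, 13, 10) = 13
The minimum achievable maximum is 10.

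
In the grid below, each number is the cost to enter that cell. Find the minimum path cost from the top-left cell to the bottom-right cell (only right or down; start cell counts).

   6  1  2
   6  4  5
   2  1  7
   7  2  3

17

Path [0,0] [0,1] [1,1] [2,1] [3,1] [3,2]: 6 + 1 + 4 + 1 + 2 + 3 = 17.
(Top row then right column would cost 24.)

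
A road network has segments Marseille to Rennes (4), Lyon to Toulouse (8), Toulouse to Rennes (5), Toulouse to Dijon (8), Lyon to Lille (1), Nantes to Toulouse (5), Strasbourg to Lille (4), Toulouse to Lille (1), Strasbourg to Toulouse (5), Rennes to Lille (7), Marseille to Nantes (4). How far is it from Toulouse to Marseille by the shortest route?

Routes from Toulouse to Marseille:
Toulouse -> Rennes -> Marseille: 5 + 4 = 9
Toulouse -> Lille -> Rennes -> Marseille: 1 + 7 + 4 = 12
Toulouse -> Lyon -> Lille -> Rennes -> Marseille: 8 + 1 + 7 + 4 = 20
Toulouse -> Nantes -> Marseille: 5 + 4 = 9
Toulouse -> Strasbourg -> Lille -> Rennes -> Marseille: 5 + 4 + 7 + 4 = 20
The minimum is 9 mi.

9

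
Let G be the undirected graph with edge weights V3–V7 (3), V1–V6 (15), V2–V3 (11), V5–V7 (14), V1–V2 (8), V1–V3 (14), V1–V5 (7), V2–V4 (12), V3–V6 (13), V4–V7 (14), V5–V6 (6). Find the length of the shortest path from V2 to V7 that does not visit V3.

26

Candidate routes:
V2 → V4 → V7: 12 + 14 = 26
V2 → V1 → V5 → V7: 8 + 7 + 14 = 29
V2 → V1 → V6 → V5 → V7: 8 + 15 + 6 + 14 = 43
Best route has total 26.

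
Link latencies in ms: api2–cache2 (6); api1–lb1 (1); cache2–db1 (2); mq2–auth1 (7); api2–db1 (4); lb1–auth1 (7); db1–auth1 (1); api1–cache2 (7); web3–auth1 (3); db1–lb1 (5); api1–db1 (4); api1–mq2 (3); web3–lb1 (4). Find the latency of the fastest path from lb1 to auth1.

6

A few of the lb1→auth1 routes:
lb1→web3→auth1: 4 + 3 = 7
lb1→db1→auth1: 5 + 1 = 6
lb1→api1→db1→auth1: 1 + 4 + 1 = 6
lb1→auth1: 7
lb1→api1→cache2→db1→auth1: 1 + 7 + 2 + 1 = 11
Shortest: 6 ms.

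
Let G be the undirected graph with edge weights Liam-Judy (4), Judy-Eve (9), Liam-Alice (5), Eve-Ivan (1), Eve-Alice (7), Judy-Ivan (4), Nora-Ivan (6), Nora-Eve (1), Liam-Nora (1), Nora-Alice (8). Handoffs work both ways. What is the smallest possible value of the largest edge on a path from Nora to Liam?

Some routes from Nora to Liam:
Nora→Alice→Liam: max(8, 5) = 8
Nora→Ivan→Eve→Alice→Liam: max(6, 1, 7, 5) = 7
Nora→Eve→Alice→Liam: max(1, 7, 5) = 7
Nora→Eve→Ivan→Judy→Liam: max(1, 1, 4, 4) = 4
Nora→Ivan→Judy→Liam: max(6, 4, 4) = 6
Nora→Liam: max(1) = 1
Best route has worst link 1.

1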